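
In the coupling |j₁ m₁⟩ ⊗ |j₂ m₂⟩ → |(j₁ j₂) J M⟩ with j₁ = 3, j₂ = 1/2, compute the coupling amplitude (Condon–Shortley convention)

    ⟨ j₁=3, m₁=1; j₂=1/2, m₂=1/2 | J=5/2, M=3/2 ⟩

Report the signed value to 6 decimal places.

-0.534522  (= −√(2/7))

triangle: 1!·5!·0!/7! = 120/5040
(j±m)!: 4!·2!·1!·0!·4!·1! = 1152
prefactor² = (2J+1)·Δ·N² = 1152/7
  k=1: −1/(1!·0!·1!·0!·4!·0!) = -1/24
Σ = -1/24  ⇒  CG² = 1152/7·(-1/24)² = 2/7
CG = −√(2/7) = -0.534522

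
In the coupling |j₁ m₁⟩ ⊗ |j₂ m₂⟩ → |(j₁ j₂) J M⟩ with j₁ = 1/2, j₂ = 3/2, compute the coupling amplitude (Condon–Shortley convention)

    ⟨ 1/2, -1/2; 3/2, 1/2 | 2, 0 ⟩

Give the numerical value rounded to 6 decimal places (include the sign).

j₁+j₂−J=0  J+j₁−j₂=1  J−j₁+j₂=3  j₁+j₂+J+1=5
(j₁±m₁, j₂±m₂, J±M) = (0,1,2,1,2,2)
P² = 2
sum k=0..0:
  [0] +1/2 = 1/2
S = 1/2
C² = P²·S² = 1/2 ; C = +0.707107

+√(1/2) = +0.707107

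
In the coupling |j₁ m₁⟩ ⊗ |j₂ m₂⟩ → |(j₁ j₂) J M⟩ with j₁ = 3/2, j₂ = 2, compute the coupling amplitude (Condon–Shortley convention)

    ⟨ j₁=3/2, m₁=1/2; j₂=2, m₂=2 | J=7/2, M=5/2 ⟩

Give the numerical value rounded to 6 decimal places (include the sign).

+√(3/7) ≈ +0.654654

j₁+j₂−J=0  J+j₁−j₂=3  J−j₁+j₂=4  j₁+j₂+J+1=8
(j₁±m₁, j₂±m₂, J±M) = (2,1,4,0,6,1)
P² = 6912/7
sum k=0..0:
  [0] +1/48 = 1/48
S = 1/48
C² = P²·S² = 3/7 ; C = +0.654654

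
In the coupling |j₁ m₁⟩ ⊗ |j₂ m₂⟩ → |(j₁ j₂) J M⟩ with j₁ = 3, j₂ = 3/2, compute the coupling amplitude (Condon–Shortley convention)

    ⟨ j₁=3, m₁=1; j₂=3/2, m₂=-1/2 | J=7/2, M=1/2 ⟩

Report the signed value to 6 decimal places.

j₁+j₂−J=1  J+j₁−j₂=5  J−j₁+j₂=2  j₁+j₂+J+1=9
(j₁±m₁, j₂±m₂, J±M) = (4,2,1,2,4,3)
P² = 512/7
sum k=0..1:
  [0] +1/12 = 1/12
  [1] −1/48 = -1/48
S = 1/16
C² = P²·S² = 2/7 ; C = +0.534522

+√(2/7) = +0.534522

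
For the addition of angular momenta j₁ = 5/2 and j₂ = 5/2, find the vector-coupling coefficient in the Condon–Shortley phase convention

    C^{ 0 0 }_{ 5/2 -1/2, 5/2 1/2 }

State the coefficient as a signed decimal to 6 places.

-0.408248  (= −√(1/6))

√[1·5!0!0!/6! · 2!3!3!2!0!0!] = √(24)
  +(−1)^3/∏(3,2,0,0,0,0)! = -1/12  (running -1/12)
⟨..|..⟩ = √(24)·(-1/12) = -0.408248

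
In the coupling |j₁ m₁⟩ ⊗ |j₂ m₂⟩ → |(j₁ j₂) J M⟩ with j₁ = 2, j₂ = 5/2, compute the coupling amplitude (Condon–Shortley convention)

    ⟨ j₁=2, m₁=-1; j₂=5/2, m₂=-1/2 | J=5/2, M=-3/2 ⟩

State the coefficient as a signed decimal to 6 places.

triangle: 2!*2!*3!/8! = 24/40320
(j±m)!: 1!*3!*2!*3!*1!*4! = 1728
prefactor² = (2J+1)*Δ*N² = 216/35
  k=1: −1/(1!*1!*2!*1!*0!*2!) = -1/4
  k=2: +1/(2!*0!*1!*0!*1!*3!) = 1/12
Σ = -1/6  ⇒  CG² = 216/35*(-1/6)² = 6/35
CG = −√(6/35) = -0.414039

−√(6/35) = -0.414039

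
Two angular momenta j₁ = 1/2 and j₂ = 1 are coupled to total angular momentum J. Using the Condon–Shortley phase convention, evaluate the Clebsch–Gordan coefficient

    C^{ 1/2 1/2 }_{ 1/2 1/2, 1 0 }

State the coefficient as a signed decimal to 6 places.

+√(1/3) ≈ +0.577350

triangle: 1!*0!*1!/3! = 1/6
(j±m)!: 1!*0!*1!*1!*1!*0! = 1
prefactor² = (2J+1)*Δ*N² = 1/3
  k=0: +1/(0!*1!*0!*1!*0!*0!) = 1
Σ = 1  ⇒  CG² = 1/3*1² = 1/3
CG = +√(1/3) = +0.577350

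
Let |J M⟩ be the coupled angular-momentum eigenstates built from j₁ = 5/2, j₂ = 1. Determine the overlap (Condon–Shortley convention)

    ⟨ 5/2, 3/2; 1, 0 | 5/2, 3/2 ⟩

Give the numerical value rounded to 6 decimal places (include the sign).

+√(9/35) = +0.507093

√[6·1!4!1!/7! · 4!1!1!1!4!1!] = √(576/35)
  +(−1)^0/∏(0,1,1,1,3,0)! = 1/6  (running 1/6)
  +(−1)^1/∏(1,0,0,0,4,1)! = -1/24  (running 1/8)
⟨..|..⟩ = √(576/35)·(1/8) = +0.507093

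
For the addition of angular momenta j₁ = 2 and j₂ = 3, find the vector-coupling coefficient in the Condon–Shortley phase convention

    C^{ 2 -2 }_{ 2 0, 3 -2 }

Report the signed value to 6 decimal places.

-0.597614  (= −√(5/14))

j₁+j₂−J=3  J+j₁−j₂=1  J−j₁+j₂=3  j₁+j₂+J+1=8
(j₁±m₁, j₂±m₂, J±M) = (2,2,1,5,0,4)
P² = 360/7
sum k=1..1:
  [1] −1/12 = -1/12
S = -1/12
C² = P²·S² = 5/14 ; C = -0.597614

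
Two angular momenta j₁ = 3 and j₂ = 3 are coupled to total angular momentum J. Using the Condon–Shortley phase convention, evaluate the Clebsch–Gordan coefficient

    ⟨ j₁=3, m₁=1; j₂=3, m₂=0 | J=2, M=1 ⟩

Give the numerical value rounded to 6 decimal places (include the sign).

j₁+j₂−J=4  J+j₁−j₂=2  J−j₁+j₂=2  j₁+j₂+J+1=9
(j₁±m₁, j₂±m₂, J±M) = (4,2,3,3,3,1)
P² = 96/7
sum k=1..2:
  [1] −1/12 = -1/12
  [2] +1/8 = 1/8
S = 1/24
C² = P²·S² = 1/42 ; C = +0.154303

+0.154303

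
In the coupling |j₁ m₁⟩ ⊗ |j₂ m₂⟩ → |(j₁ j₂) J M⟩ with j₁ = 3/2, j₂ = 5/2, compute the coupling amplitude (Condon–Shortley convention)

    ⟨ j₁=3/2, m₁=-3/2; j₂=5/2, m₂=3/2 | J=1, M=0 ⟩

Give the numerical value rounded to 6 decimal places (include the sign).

√[3·3!0!2!/6! · 0!3!4!1!1!1!] = √(36/5)
  +(−1)^3/∏(3,0,0,1,0,1)! = -1/6  (running -1/6)
⟨..|..⟩ = √(36/5)·(-1/6) = -0.447214

−√(1/5) ≈ -0.447214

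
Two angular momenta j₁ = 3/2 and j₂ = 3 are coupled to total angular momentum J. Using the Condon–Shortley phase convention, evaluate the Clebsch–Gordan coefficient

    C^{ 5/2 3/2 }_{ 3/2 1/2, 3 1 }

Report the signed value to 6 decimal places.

√[6·2!1!4!/8! · 2!1!4!2!4!1!] = √(576/35)
  +(−1)^0/∏(0,2,1,4,0,0)! = 1/48  (running 1/48)
  +(−1)^1/∏(1,1,0,3,1,1)! = -1/6  (running -7/48)
⟨..|..⟩ = √(576/35)·(-7/48) = -0.591608

−√(7/20) ≈ -0.591608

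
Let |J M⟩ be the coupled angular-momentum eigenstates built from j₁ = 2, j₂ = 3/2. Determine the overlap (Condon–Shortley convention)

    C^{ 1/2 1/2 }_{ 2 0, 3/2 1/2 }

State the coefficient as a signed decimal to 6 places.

√[2·3!1!0!/5! · 2!2!2!1!1!0!] = √(4/5)
  +(−1)^2/∏(2,1,0,0,1,0)! = 1/2  (running 1/2)
⟨..|..⟩ = √(4/5)·(1/2) = +0.447214

+0.447214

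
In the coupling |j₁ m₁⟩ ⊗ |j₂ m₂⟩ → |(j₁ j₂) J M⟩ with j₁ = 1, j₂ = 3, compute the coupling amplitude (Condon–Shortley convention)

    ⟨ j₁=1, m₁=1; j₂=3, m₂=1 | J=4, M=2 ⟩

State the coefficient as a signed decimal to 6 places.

j₁+j₂−J=0  J+j₁−j₂=2  J−j₁+j₂=6  j₁+j₂+J+1=9
(j₁±m₁, j₂±m₂, J±M) = (2,0,4,2,6,2)
P² = 34560/7
sum k=0..0:
  [0] +1/96 = 1/96
S = 1/96
C² = P²·S² = 15/28 ; C = +0.731925

+√(15/28) ≈ +0.731925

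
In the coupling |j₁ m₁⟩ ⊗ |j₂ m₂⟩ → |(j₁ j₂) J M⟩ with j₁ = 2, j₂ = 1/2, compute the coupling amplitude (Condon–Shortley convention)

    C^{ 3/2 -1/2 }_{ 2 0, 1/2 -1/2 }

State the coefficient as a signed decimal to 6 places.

+0.632456

√[4·1!3!0!/5! · 2!2!0!1!1!2!] = √(8/5)
  +(−1)^0/∏(0,1,2,0,1,0)! = 1/2  (running 1/2)
⟨..|..⟩ = √(8/5)·(1/2) = +0.632456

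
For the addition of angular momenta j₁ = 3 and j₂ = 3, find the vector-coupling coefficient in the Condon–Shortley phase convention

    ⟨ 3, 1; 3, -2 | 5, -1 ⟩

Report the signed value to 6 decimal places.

j₁+j₂−J=1  J+j₁−j₂=5  J−j₁+j₂=5  j₁+j₂+J+1=12
(j₁±m₁, j₂±m₂, J±M) = (4,2,1,5,4,6)
P² = 230400/7
sum k=0..1:
  [0] +1/288 = 1/288
  [1] −1/2880 = -1/2880
S = 1/320
C² = P²·S² = 9/28 ; C = +0.566947

+0.566947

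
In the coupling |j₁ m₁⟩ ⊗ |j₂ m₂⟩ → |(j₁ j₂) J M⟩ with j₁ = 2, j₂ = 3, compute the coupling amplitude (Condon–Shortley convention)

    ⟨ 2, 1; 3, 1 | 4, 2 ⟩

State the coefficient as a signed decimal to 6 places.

+0.188982

triangle: 1!·3!·5!/10! = 720/3628800
(j±m)!: 3!·1!·4!·2!·6!·2! = 414720
prefactor² = (2J+1)·Δ·N² = 5184/7
  k=0: +1/(0!·1!·1!·4!·2!·1!) = 1/48
  k=1: −1/(1!·0!·0!·3!·3!·2!) = -1/72
Σ = 1/144  ⇒  CG² = 5184/7·1/144² = 1/28
CG = +√(1/28) = +0.188982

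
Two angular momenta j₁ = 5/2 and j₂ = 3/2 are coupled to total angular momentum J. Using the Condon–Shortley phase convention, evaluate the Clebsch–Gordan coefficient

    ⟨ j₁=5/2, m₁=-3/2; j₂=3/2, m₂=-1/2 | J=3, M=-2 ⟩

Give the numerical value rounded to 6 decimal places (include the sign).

−√(1/12) = -0.288675

j₁+j₂−J=1  J+j₁−j₂=4  J−j₁+j₂=2  j₁+j₂+J+1=8
(j₁±m₁, j₂±m₂, J±M) = (1,4,1,2,1,5)
P² = 48
sum k=0..1:
  [0] +1/24 = 1/24
  [1] −1/12 = -1/12
S = -1/24
C² = P²·S² = 1/12 ; C = -0.288675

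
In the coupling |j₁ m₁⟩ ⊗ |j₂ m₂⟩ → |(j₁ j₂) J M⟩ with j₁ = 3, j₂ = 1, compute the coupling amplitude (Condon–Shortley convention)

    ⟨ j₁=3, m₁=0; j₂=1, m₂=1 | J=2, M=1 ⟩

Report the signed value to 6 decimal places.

√[5·2!4!0!/7! · 3!3!2!0!3!1!] = √(144/7)
  +(−1)^2/∏(2,0,1,0,3,0)! = 1/12  (running 1/12)
⟨..|..⟩ = √(144/7)·(1/12) = +0.377964

+0.377964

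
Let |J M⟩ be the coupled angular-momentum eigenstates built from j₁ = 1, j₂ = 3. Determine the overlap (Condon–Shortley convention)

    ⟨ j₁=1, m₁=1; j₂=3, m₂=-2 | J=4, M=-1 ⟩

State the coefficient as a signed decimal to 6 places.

√[9·0!2!6!/9! · 2!0!1!5!3!5!] = √(43200/7)
  +(−1)^0/∏(0,0,0,1,2,5)! = 1/240  (running 1/240)
⟨..|..⟩ = √(43200/7)·(1/240) = +0.327327

+0.327327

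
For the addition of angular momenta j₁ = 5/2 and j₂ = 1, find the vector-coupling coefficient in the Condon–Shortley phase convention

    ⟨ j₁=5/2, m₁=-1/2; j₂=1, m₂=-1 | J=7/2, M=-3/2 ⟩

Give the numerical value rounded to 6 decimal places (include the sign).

+0.690066  (= +√(10/21))

j₁+j₂−J=0  J+j₁−j₂=5  J−j₁+j₂=2  j₁+j₂+J+1=8
(j₁±m₁, j₂±m₂, J±M) = (2,3,0,2,2,5)
P² = 1920/7
sum k=0..0:
  [0] +1/24 = 1/24
S = 1/24
C² = P²·S² = 10/21 ; C = +0.690066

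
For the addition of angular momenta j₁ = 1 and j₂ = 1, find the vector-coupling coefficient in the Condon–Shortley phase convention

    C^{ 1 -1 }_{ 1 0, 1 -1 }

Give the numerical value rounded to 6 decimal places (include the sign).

√[3·1!1!1!/4! · 1!1!0!2!0!2!] = √(1/2)
  +(−1)^0/∏(0,1,1,0,0,1)! = 1  (running 1)
⟨..|..⟩ = √(1/2)·(1) = +0.707107

+0.707107  (= +√(1/2))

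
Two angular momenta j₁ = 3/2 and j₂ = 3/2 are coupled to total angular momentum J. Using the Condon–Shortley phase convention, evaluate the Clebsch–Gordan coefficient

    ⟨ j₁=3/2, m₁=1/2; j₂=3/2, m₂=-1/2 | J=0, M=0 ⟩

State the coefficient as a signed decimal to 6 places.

triangle: 3!*0!*0!/4! = 6/24
(j±m)!: 2!*1!*1!*2!*0!*0! = 4
prefactor² = (2J+1)*Δ*N² = 1
  k=1: −1/(1!*2!*0!*0!*0!*0!) = -1/2
Σ = -1/2  ⇒  CG² = 1*(-1/2)² = 1/4
CG = −√(1/4) = -0.500000

−√(1/4) ≈ -0.500000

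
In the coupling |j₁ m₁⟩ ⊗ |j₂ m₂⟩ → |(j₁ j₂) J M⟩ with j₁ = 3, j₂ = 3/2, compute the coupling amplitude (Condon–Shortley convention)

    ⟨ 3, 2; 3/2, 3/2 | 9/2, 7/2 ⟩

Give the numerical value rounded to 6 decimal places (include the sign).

+0.816497

triangle: 0!×6!×3!/10! = 4320/3628800
(j±m)!: 5!×1!×3!×0!×8!×1! = 29030400
prefactor² = (2J+1)×Δ×N² = 345600
  k=0: +1/(0!×0!×1!×3!×5!×0!) = 1/720
Σ = 1/720  ⇒  CG² = 345600×1/720² = 2/3
CG = +√(2/3) = +0.816497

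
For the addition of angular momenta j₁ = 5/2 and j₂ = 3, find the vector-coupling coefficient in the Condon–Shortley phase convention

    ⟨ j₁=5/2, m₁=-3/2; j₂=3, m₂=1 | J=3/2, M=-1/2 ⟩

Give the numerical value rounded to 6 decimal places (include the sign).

√[4·4!1!2!/8! · 1!4!4!2!1!2!] = √(384/35)
  +(−1)^3/∏(3,1,1,1,0,1)! = -1/6  (running -1/6)
  +(−1)^4/∏(4,0,0,0,1,2)! = 1/48  (running -7/48)
⟨..|..⟩ = √(384/35)·(-7/48) = -0.483046

-0.483046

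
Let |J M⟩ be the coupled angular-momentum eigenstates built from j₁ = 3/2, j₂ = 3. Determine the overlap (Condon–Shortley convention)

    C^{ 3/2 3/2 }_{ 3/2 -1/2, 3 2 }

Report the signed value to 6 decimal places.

+√(2/7) ≈ +0.534522

√[4·3!0!3!/7! · 1!2!5!1!3!0!] = √(288/7)
  +(−1)^2/∏(2,1,0,3,0,0)! = 1/12  (running 1/12)
⟨..|..⟩ = √(288/7)·(1/12) = +0.534522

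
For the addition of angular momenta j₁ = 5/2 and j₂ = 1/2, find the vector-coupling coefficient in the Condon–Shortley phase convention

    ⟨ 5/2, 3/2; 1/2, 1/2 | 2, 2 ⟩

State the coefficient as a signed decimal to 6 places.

-0.408248

√[5·1!4!0!/6! · 4!1!1!0!4!0!] = √(96)
  +(−1)^1/∏(1,0,0,0,4,0)! = -1/24  (running -1/24)
⟨..|..⟩ = √(96)·(-1/24) = -0.408248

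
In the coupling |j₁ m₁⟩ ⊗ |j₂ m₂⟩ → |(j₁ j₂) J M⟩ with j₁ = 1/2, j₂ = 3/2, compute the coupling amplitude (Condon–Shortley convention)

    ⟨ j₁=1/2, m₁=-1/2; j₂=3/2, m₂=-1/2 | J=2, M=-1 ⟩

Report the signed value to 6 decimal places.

triangle: 0!*1!*3!/5! = 6/120
(j±m)!: 0!*1!*1!*2!*1!*3! = 12
prefactor² = (2J+1)*Δ*N² = 3
  k=0: +1/(0!*0!*1!*1!*0!*2!) = 1/2
Σ = 1/2  ⇒  CG² = 3*1/2² = 3/4
CG = +√(3/4) = +0.866025

+√(3/4) ≈ +0.866025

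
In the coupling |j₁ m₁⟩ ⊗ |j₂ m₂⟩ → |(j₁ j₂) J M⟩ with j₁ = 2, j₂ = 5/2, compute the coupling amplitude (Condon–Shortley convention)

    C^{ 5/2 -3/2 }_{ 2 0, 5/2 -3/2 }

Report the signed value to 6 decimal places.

−√(1/70) ≈ -0.119523

√[6·2!2!3!/8! · 2!2!1!4!1!4!] = √(288/35)
  +(−1)^0/∏(0,2,2,1,0,2)! = 1/8  (running 1/8)
  +(−1)^1/∏(1,1,1,0,1,3)! = -1/6  (running -1/24)
⟨..|..⟩ = √(288/35)·(-1/24) = -0.119523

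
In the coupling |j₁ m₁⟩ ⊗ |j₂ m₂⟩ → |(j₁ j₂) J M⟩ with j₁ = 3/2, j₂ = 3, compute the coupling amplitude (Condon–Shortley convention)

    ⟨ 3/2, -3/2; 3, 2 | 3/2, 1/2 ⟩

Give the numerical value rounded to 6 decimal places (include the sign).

-0.534522  (= −√(2/7))

√[4·3!0!3!/7! · 0!3!5!1!2!1!] = √(288/7)
  +(−1)^3/∏(3,0,0,2,0,1)! = -1/12  (running -1/12)
⟨..|..⟩ = √(288/7)·(-1/12) = -0.534522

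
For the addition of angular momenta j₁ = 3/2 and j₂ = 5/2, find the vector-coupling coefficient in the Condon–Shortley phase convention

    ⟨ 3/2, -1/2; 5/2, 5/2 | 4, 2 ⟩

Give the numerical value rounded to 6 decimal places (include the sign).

+√(3/28) = +0.327327

√[9·0!3!5!/9! · 1!2!5!0!6!2!] = √(43200/7)
  +(−1)^0/∏(0,0,2,5,1,0)! = 1/240  (running 1/240)
⟨..|..⟩ = √(43200/7)·(1/240) = +0.327327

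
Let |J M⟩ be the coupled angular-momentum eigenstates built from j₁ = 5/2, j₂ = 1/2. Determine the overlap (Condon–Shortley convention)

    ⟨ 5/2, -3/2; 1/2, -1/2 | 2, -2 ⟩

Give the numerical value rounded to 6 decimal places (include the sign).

+√(1/6) = +0.408248

√[5·1!4!0!/6! · 1!4!0!1!0!4!] = √(96)
  +(−1)^0/∏(0,1,4,0,0,0)! = 1/24  (running 1/24)
⟨..|..⟩ = √(96)·(1/24) = +0.408248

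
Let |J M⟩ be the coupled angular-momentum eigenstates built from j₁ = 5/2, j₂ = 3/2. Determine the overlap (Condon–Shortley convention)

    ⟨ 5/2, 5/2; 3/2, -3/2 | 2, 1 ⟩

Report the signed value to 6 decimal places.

+0.597614  (= +√(5/14))

√[5·2!3!1!/7! · 5!0!0!3!3!1!] = √(360/7)
  +(−1)^0/∏(0,2,0,0,3,1)! = 1/12  (running 1/12)
⟨..|..⟩ = √(360/7)·(1/12) = +0.597614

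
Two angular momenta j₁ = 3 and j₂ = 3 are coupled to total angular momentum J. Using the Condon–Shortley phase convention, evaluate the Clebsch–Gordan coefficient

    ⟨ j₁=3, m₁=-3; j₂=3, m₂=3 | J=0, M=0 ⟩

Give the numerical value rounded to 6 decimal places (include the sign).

√[1·6!0!0!/7! · 0!6!6!0!0!0!] = √(518400/7)
  +(−1)^6/∏(6,0,0,0,0,0)! = 1/720  (running 1/720)
⟨..|..⟩ = √(518400/7)·(1/720) = +0.377964

+0.377964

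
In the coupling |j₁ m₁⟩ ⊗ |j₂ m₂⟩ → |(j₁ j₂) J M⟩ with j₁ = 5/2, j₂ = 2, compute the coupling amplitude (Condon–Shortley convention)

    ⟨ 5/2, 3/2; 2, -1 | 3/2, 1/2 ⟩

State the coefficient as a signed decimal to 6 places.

j₁+j₂−J=3  J+j₁−j₂=2  J−j₁+j₂=1  j₁+j₂+J+1=7
(j₁±m₁, j₂±m₂, J±M) = (4,1,1,3,2,1)
P² = 96/35
sum k=0..1:
  [0] +1/6 = 1/6
  [1] −1/4 = -1/4
S = -1/12
C² = P²·S² = 2/105 ; C = -0.138013

−√(2/105) = -0.138013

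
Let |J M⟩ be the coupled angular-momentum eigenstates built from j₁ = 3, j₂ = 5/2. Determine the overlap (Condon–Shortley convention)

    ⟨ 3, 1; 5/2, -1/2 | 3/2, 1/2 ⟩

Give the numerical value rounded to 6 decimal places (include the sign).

j₁+j₂−J=4  J+j₁−j₂=2  J−j₁+j₂=1  j₁+j₂+J+1=8
(j₁±m₁, j₂±m₂, J±M) = (4,2,2,3,2,1)
P² = 192/35
sum k=1..2:
  [1] −1/6 = -1/6
  [2] +1/8 = 1/8
S = -1/24
C² = P²·S² = 1/105 ; C = -0.097590

−√(1/105) = -0.097590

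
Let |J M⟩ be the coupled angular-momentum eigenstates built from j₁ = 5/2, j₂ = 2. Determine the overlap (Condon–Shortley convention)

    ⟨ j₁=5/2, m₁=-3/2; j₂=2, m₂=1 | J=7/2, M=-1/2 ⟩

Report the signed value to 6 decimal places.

triangle: 1!×4!×3!/9! = 144/362880
(j±m)!: 1!×4!×3!×1!×3!×4! = 20736
prefactor² = (2J+1)×Δ×N² = 2304/35
  k=0: +1/(0!×1!×4!×3!×0!×0!) = 1/144
  k=1: −1/(1!×0!×3!×2!×1!×1!) = -1/12
Σ = -11/144  ⇒  CG² = 2304/35×(-11/144)² = 121/315
CG = −√(121/315) = -0.619780

−√(121/315) = -0.619780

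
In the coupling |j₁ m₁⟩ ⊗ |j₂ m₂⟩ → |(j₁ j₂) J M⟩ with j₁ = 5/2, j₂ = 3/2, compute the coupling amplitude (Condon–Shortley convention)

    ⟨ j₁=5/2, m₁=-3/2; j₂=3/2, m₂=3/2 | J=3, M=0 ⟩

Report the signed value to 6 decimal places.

−√(3/10) ≈ -0.547723

√[7·1!4!2!/8! · 1!4!3!0!3!3!] = √(216/5)
  +(−1)^1/∏(1,0,3,2,1,0)! = -1/12  (running -1/12)
⟨..|..⟩ = √(216/5)·(-1/12) = -0.547723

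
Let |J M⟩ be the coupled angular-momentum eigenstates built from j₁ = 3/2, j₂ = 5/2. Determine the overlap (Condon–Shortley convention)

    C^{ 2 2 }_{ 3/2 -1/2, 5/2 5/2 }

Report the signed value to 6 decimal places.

j₁+j₂−J=2  J+j₁−j₂=1  J−j₁+j₂=3  j₁+j₂+J+1=7
(j₁±m₁, j₂±m₂, J±M) = (1,2,5,0,4,0)
P² = 480/7
sum k=2..2:
  [2] +1/12 = 1/12
S = 1/12
C² = P²·S² = 10/21 ; C = +0.690066

+√(10/21) ≈ +0.690066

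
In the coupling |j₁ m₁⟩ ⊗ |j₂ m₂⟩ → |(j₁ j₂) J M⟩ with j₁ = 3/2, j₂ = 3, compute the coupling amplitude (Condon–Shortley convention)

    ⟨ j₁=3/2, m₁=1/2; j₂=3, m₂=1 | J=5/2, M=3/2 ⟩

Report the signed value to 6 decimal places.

j₁+j₂−J=2  J+j₁−j₂=1  J−j₁+j₂=4  j₁+j₂+J+1=8
(j₁±m₁, j₂±m₂, J±M) = (2,1,4,2,4,1)
P² = 576/35
sum k=0..1:
  [0] +1/48 = 1/48
  [1] −1/6 = -1/6
S = -7/48
C² = P²·S² = 7/20 ; C = -0.591608

−√(7/20) ≈ -0.591608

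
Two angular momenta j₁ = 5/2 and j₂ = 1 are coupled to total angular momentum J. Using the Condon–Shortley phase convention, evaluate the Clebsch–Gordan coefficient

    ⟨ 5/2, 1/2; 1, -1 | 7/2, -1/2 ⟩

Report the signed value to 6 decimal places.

triangle: 0!·5!·2!/8! = 240/40320
(j±m)!: 3!·2!·0!·2!·3!·4! = 3456
prefactor² = (2J+1)·Δ·N² = 1152/7
  k=0: +1/(0!·0!·2!·0!·3!·2!) = 1/24
Σ = 1/24  ⇒  CG² = 1152/7·1/24² = 2/7
CG = +√(2/7) = +0.534522

+0.534522  (= +√(2/7))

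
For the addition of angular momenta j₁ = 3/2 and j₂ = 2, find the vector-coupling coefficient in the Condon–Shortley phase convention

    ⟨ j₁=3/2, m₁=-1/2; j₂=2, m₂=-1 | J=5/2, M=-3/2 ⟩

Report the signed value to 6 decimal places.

+√(1/35) ≈ +0.169031

triangle: 1!·2!·3!/7! = 12/5040
(j±m)!: 1!·2!·1!·3!·1!·4! = 288
prefactor² = (2J+1)·Δ·N² = 144/35
  k=0: +1/(0!·1!·2!·1!·0!·2!) = 1/4
  k=1: −1/(1!·0!·1!·0!·1!·3!) = -1/6
Σ = 1/12  ⇒  CG² = 144/35·1/12² = 1/35
CG = +√(1/35) = +0.169031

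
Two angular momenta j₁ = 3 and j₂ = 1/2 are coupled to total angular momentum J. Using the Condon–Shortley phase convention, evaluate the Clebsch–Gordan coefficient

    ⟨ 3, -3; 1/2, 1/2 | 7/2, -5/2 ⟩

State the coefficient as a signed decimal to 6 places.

triangle: 0!·6!·1!/8! = 720/40320
(j±m)!: 0!·6!·1!·0!·1!·6! = 518400
prefactor² = (2J+1)·Δ·N² = 518400/7
  k=0: +1/(0!·0!·6!·1!·0!·0!) = 1/720
Σ = 1/720  ⇒  CG² = 518400/7·1/720² = 1/7
CG = +√(1/7) = +0.377964

+√(1/7) ≈ +0.377964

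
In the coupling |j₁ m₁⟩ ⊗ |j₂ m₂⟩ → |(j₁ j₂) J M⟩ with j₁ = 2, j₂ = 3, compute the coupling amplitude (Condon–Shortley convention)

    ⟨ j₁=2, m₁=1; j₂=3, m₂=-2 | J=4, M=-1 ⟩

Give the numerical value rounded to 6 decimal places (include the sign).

triangle: 1!*3!*5!/10! = 720/3628800
(j±m)!: 3!*1!*1!*5!*3!*5! = 518400
prefactor² = (2J+1)*Δ*N² = 6480/7
  k=0: +1/(0!*1!*1!*1!*2!*4!) = 1/48
  k=1: −1/(1!*0!*0!*0!*3!*5!) = -1/720
Σ = 7/360  ⇒  CG² = 6480/7*7/360² = 7/20
CG = +√(7/20) = +0.591608

+0.591608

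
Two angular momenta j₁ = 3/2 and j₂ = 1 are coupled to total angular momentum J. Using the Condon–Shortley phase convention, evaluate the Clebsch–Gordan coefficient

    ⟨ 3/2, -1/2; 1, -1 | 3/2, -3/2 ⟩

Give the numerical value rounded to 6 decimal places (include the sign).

√[4·1!2!1!/5! · 1!2!0!2!0!3!] = √(8/5)
  +(−1)^0/∏(0,1,2,0,0,1)! = 1/2  (running 1/2)
⟨..|..⟩ = √(8/5)·(1/2) = +0.632456

+√(2/5) ≈ +0.632456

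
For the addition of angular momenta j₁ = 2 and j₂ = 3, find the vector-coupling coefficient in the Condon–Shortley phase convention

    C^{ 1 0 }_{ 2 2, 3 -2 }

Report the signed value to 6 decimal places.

+√(1/7) = +0.377964

j₁+j₂−J=4  J+j₁−j₂=0  J−j₁+j₂=2  j₁+j₂+J+1=7
(j₁±m₁, j₂±m₂, J±M) = (4,0,1,5,1,1)
P² = 576/7
sum k=0..0:
  [0] +1/24 = 1/24
S = 1/24
C² = P²·S² = 1/7 ; C = +0.377964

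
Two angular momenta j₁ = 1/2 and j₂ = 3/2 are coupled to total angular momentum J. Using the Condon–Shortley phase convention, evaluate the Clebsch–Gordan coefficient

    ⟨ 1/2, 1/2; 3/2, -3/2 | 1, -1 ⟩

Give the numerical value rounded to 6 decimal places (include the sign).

+0.866025  (= +√(3/4))

j₁+j₂−J=1  J+j₁−j₂=0  J−j₁+j₂=2  j₁+j₂+J+1=4
(j₁±m₁, j₂±m₂, J±M) = (1,0,0,3,0,2)
P² = 3
sum k=0..0:
  [0] +1/2 = 1/2
S = 1/2
C² = P²·S² = 3/4 ; C = +0.866025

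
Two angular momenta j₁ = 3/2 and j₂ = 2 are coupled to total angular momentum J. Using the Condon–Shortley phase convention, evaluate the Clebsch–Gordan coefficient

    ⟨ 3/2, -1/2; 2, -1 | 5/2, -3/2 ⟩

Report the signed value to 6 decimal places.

triangle: 1!*2!*3!/7! = 12/5040
(j±m)!: 1!*2!*1!*3!*1!*4! = 288
prefactor² = (2J+1)*Δ*N² = 144/35
  k=0: +1/(0!*1!*2!*1!*0!*2!) = 1/4
  k=1: −1/(1!*0!*1!*0!*1!*3!) = -1/6
Σ = 1/12  ⇒  CG² = 144/35*1/12² = 1/35
CG = +√(1/35) = +0.169031

+0.169031  (= +√(1/35))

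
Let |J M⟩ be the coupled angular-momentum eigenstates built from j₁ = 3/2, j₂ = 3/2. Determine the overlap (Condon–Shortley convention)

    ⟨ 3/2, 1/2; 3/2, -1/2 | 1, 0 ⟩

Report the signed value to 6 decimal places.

j₁+j₂−J=2  J+j₁−j₂=1  J−j₁+j₂=1  j₁+j₂+J+1=5
(j₁±m₁, j₂±m₂, J±M) = (2,1,1,2,1,1)
P² = 1/5
sum k=0..1:
  [0] +1/2 = 1/2
  [1] −1/1 = -1
S = -1/2
C² = P²·S² = 1/20 ; C = -0.223607

−√(1/20) = -0.223607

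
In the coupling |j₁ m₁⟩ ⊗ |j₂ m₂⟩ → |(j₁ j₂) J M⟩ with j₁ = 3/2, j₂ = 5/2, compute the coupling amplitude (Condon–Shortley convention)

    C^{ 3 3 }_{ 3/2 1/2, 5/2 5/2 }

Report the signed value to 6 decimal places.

triangle: 1!*2!*4!/8! = 48/40320
(j±m)!: 2!*1!*5!*0!*6!*0! = 172800
prefactor² = (2J+1)*Δ*N² = 1440
  k=1: −1/(1!*0!*0!*4!*2!*0!) = -1/48
Σ = -1/48  ⇒  CG² = 1440*(-1/48)² = 5/8
CG = −√(5/8) = -0.790569

-0.790569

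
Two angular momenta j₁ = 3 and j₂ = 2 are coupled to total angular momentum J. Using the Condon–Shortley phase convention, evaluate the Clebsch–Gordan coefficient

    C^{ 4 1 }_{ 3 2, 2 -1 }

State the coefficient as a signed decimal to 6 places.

+0.591608

j₁+j₂−J=1  J+j₁−j₂=5  J−j₁+j₂=3  j₁+j₂+J+1=10
(j₁±m₁, j₂±m₂, J±M) = (5,1,1,3,5,3)
P² = 6480/7
sum k=0..1:
  [0] +1/48 = 1/48
  [1] −1/720 = -1/720
S = 7/360
C² = P²·S² = 7/20 ; C = +0.591608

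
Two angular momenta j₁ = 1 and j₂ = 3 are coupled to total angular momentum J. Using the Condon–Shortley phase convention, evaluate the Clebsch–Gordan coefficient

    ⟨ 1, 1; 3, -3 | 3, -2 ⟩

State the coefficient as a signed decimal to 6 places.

+√(1/4) ≈ +0.500000

triangle: 1!×1!×5!/8! = 120/40320
(j±m)!: 2!×0!×0!×6!×1!×5! = 172800
prefactor² = (2J+1)×Δ×N² = 3600
  k=0: +1/(0!×1!×0!×0!×1!×5!) = 1/120
Σ = 1/120  ⇒  CG² = 3600×1/120² = 1/4
CG = +√(1/4) = +0.500000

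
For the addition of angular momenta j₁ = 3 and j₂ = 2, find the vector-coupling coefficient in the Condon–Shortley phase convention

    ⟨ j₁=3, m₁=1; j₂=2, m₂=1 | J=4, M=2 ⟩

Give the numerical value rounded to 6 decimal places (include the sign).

-0.188982  (= −√(1/28))

triangle: 1!·5!·3!/10! = 720/3628800
(j±m)!: 4!·2!·3!·1!·6!·2! = 414720
prefactor² = (2J+1)·Δ·N² = 5184/7
  k=0: +1/(0!·1!·2!·3!·3!·0!) = 1/72
  k=1: −1/(1!·0!·1!·2!·4!·1!) = -1/48
Σ = -1/144  ⇒  CG² = 5184/7·(-1/144)² = 1/28
CG = −√(1/28) = -0.188982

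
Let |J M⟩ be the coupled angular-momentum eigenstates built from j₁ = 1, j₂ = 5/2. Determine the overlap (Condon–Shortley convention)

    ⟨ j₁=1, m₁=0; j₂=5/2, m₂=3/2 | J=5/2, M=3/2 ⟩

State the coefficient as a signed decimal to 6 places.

-0.507093

√[6·1!1!4!/7! · 1!1!4!1!4!1!] = √(576/35)
  +(−1)^0/∏(0,1,1,4,0,0)! = 1/24  (running 1/24)
  +(−1)^1/∏(1,0,0,3,1,1)! = -1/6  (running -1/8)
⟨..|..⟩ = √(576/35)·(-1/8) = -0.507093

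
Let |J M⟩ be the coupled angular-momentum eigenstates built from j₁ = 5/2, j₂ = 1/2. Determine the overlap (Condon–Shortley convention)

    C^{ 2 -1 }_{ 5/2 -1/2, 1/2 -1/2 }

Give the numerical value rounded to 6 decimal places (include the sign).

√[5·1!4!0!/6! · 2!3!0!1!1!3!] = √(12)
  +(−1)^0/∏(0,1,3,0,1,0)! = 1/6  (running 1/6)
⟨..|..⟩ = √(12)·(1/6) = +0.577350

+√(1/3) = +0.577350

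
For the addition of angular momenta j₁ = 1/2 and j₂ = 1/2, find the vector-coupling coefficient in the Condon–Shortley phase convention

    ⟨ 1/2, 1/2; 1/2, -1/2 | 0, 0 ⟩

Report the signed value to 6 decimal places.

√[1·1!0!0!/2! · 1!0!0!1!0!0!] = √(1/2)
  +(−1)^0/∏(0,1,0,0,0,0)! = 1  (running 1)
⟨..|..⟩ = √(1/2)·(1) = +0.707107

+√(1/2) = +0.707107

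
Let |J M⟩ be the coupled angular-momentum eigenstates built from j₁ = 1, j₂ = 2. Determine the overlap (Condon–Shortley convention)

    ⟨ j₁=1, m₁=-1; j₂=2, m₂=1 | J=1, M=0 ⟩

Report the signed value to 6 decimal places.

+0.547723  (= +√(3/10))

√[3·2!0!2!/5! · 0!2!3!1!1!1!] = √(6/5)
  +(−1)^2/∏(2,0,0,1,0,1)! = 1/2  (running 1/2)
⟨..|..⟩ = √(6/5)·(1/2) = +0.547723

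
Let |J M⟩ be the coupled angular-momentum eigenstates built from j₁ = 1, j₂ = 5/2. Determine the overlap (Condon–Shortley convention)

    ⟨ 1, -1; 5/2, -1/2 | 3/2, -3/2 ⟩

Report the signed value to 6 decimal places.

triangle: 2!×0!×3!/6! = 12/720
(j±m)!: 0!×2!×2!×3!×0!×3! = 144
prefactor² = (2J+1)×Δ×N² = 48/5
  k=2: +1/(2!×0!×0!×0!×0!×3!) = 1/12
Σ = 1/12  ⇒  CG² = 48/5×1/12² = 1/15
CG = +√(1/15) = +0.258199

+0.258199  (= +√(1/15))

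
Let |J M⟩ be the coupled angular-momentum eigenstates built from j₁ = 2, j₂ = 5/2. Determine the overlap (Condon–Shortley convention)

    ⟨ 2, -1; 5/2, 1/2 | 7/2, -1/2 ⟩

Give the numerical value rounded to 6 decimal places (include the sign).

−√(14/45) ≈ -0.557773

√[8·1!3!4!/9! · 1!3!3!2!3!4!] = √(1152/35)
  +(−1)^0/∏(0,1,3,3,0,1)! = 1/36  (running 1/36)
  +(−1)^1/∏(1,0,2,2,1,2)! = -1/8  (running -7/72)
⟨..|..⟩ = √(1152/35)·(-7/72) = -0.557773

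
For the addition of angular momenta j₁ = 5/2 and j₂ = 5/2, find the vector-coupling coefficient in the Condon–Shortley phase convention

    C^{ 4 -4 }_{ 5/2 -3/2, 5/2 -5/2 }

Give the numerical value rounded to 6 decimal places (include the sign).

√[9·1!4!4!/10! · 1!4!0!5!0!8!] = √(165888)
  +(−1)^0/∏(0,1,4,0,0,4)! = 1/576  (running 1/576)
⟨..|..⟩ = √(165888)·(1/576) = +0.707107

+0.707107  (= +√(1/2))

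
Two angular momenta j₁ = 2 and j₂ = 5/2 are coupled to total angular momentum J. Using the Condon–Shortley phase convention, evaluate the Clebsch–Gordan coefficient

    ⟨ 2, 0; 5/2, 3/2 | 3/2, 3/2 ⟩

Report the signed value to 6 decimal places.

triangle: 3!×1!×2!/7! = 12/5040
(j±m)!: 2!×2!×4!×1!×3!×0! = 576
prefactor² = (2J+1)×Δ×N² = 192/35
  k=2: +1/(2!×1!×0!×2!×1!×0!) = 1/4
Σ = 1/4  ⇒  CG² = 192/35×1/4² = 12/35
CG = +√(12/35) = +0.585540

+√(12/35) = +0.585540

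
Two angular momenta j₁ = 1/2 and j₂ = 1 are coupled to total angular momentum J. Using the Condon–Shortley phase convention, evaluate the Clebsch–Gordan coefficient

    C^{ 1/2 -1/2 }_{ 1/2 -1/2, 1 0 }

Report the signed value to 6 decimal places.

triangle: 1!*0!*1!/3! = 1/6
(j±m)!: 0!*1!*1!*1!*0!*1! = 1
prefactor² = (2J+1)*Δ*N² = 1/3
  k=1: −1/(1!*0!*0!*0!*0!*1!) = -1
Σ = -1  ⇒  CG² = 1/3*(-1)² = 1/3
CG = −√(1/3) = -0.577350

-0.577350  (= −√(1/3))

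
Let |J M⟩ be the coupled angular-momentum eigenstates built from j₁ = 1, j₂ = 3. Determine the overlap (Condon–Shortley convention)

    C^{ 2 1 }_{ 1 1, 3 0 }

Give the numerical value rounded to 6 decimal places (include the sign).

j₁+j₂−J=2  J+j₁−j₂=0  J−j₁+j₂=4  j₁+j₂+J+1=7
(j₁±m₁, j₂±m₂, J±M) = (2,0,3,3,3,1)
P² = 144/7
sum k=0..0:
  [0] +1/12 = 1/12
S = 1/12
C² = P²·S² = 1/7 ; C = +0.377964

+0.377964  (= +√(1/7))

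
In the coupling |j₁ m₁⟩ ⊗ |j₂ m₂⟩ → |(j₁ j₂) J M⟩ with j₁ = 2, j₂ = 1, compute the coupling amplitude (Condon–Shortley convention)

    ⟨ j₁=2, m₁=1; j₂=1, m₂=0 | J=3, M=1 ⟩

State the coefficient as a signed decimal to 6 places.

√[7·0!4!2!/7! · 3!1!1!1!4!2!] = √(96/5)
  +(−1)^0/∏(0,0,1,1,3,1)! = 1/6  (running 1/6)
⟨..|..⟩ = √(96/5)·(1/6) = +0.730297

+0.730297  (= +√(8/15))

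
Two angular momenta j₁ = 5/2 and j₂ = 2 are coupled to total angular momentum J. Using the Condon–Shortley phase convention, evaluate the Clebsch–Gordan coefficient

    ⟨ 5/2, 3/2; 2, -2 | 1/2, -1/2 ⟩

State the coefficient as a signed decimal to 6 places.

j₁+j₂−J=4  J+j₁−j₂=1  J−j₁+j₂=0  j₁+j₂+J+1=6
(j₁±m₁, j₂±m₂, J±M) = (4,1,0,4,0,1)
P² = 192/5
sum k=0..0:
  [0] +1/24 = 1/24
S = 1/24
C² = P²·S² = 1/15 ; C = +0.258199

+0.258199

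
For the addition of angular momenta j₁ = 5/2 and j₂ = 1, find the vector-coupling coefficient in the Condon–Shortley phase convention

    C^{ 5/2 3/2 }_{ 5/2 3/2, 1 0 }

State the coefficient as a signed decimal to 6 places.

j₁+j₂−J=1  J+j₁−j₂=4  J−j₁+j₂=1  j₁+j₂+J+1=7
(j₁±m₁, j₂±m₂, J±M) = (4,1,1,1,4,1)
P² = 576/35
sum k=0..1:
  [0] +1/6 = 1/6
  [1] −1/24 = -1/24
S = 1/8
C² = P²·S² = 9/35 ; C = +0.507093

+√(9/35) ≈ +0.507093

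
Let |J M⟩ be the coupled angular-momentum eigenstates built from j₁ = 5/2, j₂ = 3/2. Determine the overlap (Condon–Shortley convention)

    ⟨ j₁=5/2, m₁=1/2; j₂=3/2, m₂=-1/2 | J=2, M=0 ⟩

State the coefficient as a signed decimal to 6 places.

√[5·2!3!1!/7! · 3!2!1!2!2!2!] = √(8/7)
  +(−1)^0/∏(0,2,2,1,1,0)! = 1/4  (running 1/4)
  +(−1)^1/∏(1,1,1,0,2,1)! = -1/2  (running -1/4)
⟨..|..⟩ = √(8/7)·(-1/4) = -0.267261

-0.267261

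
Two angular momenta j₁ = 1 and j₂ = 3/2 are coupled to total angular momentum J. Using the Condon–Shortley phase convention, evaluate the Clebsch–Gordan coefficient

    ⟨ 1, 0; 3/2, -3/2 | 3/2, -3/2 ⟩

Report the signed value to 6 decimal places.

triangle: 1!·1!·2!/5! = 2/120
(j±m)!: 1!·1!·0!·3!·0!·3! = 36
prefactor² = (2J+1)·Δ·N² = 12/5
  k=0: +1/(0!·1!·1!·0!·0!·2!) = 1/2
Σ = 1/2  ⇒  CG² = 12/5·1/2² = 3/5
CG = +√(3/5) = +0.774597

+√(3/5) ≈ +0.774597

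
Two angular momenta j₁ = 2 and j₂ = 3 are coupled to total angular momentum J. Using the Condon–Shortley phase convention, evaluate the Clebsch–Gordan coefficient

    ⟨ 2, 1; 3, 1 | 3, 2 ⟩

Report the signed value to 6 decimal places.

-0.500000  (= −√(1/4))

j₁+j₂−J=2  J+j₁−j₂=2  J−j₁+j₂=4  j₁+j₂+J+1=9
(j₁±m₁, j₂±m₂, J±M) = (3,1,4,2,5,1)
P² = 64
sum k=0..1:
  [0] +1/48 = 1/48
  [1] −1/12 = -1/12
S = -1/16
C² = P²·S² = 1/4 ; C = -0.500000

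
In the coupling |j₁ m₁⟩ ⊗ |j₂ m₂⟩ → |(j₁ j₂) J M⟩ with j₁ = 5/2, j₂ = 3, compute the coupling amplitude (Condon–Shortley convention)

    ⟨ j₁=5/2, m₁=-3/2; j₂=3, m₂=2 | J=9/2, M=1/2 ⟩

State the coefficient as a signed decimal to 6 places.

j₁+j₂−J=1  J+j₁−j₂=4  J−j₁+j₂=5  j₁+j₂+J+1=11
(j₁±m₁, j₂±m₂, J±M) = (1,4,5,1,5,4)
P² = 460800/77
sum k=0..1:
  [0] +1/2880 = 1/2880
  [1] −1/144 = -1/144
S = -19/2880
C² = P²·S² = 361/1386 ; C = -0.510355

−√(361/1386) ≈ -0.510355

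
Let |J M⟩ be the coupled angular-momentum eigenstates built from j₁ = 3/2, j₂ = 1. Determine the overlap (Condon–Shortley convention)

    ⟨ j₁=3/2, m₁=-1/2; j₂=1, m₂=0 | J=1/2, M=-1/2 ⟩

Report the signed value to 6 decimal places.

j₁+j₂−J=2  J+j₁−j₂=1  J−j₁+j₂=0  j₁+j₂+J+1=4
(j₁±m₁, j₂±m₂, J±M) = (1,2,1,1,0,1)
P² = 1/3
sum k=1..1:
  [1] −1/1 = -1
S = -1
C² = P²·S² = 1/3 ; C = -0.577350

-0.577350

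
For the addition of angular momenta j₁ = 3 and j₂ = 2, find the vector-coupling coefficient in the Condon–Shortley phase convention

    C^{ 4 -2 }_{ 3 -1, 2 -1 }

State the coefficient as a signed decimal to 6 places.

+0.188982  (= +√(1/28))

√[9·1!5!3!/10! · 2!4!1!3!2!6!] = √(5184/7)
  +(−1)^0/∏(0,1,4,1,1,2)! = 1/48  (running 1/48)
  +(−1)^1/∏(1,0,3,0,2,3)! = -1/72  (running 1/144)
⟨..|..⟩ = √(5184/7)·(1/144) = +0.188982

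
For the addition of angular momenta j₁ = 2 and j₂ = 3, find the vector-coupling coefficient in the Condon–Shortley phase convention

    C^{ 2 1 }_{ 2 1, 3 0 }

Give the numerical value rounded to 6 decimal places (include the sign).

−√(2/7) = -0.534522

√[5·3!1!3!/8! · 3!1!3!3!3!1!] = √(81/14)
  +(−1)^0/∏(0,3,1,3,0,0)! = 1/36  (running 1/36)
  +(−1)^1/∏(1,2,0,2,1,1)! = -1/4  (running -2/9)
⟨..|..⟩ = √(81/14)·(-2/9) = -0.534522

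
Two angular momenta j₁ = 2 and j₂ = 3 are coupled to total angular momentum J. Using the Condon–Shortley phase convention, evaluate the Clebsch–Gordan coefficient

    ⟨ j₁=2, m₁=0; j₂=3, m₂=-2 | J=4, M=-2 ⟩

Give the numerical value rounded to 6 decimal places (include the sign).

triangle: 1!×3!×5!/10! = 720/3628800
(j±m)!: 2!×2!×1!×5!×2!×6! = 691200
prefactor² = (2J+1)×Δ×N² = 8640/7
  k=0: +1/(0!×1!×2!×1!×1!×4!) = 1/48
  k=1: −1/(1!×0!×1!×0!×2!×5!) = -1/240
Σ = 1/60  ⇒  CG² = 8640/7×1/60² = 12/35
CG = +√(12/35) = +0.585540

+0.585540  (= +√(12/35))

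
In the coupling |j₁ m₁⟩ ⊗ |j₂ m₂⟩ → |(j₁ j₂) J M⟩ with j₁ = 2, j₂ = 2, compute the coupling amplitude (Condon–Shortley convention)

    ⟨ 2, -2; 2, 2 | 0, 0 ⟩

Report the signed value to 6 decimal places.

√[1·4!0!0!/5! · 0!4!4!0!0!0!] = √(576/5)
  +(−1)^4/∏(4,0,0,0,0,0)! = 1/24  (running 1/24)
⟨..|..⟩ = √(576/5)·(1/24) = +0.447214

+0.447214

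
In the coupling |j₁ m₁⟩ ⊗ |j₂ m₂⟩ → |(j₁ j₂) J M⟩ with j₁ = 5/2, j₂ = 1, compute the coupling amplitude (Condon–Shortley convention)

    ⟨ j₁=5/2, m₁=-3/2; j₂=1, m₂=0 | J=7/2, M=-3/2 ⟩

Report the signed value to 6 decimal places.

triangle: 0!*5!*2!/8! = 240/40320
(j±m)!: 1!*4!*1!*1!*2!*5! = 5760
prefactor² = (2J+1)*Δ*N² = 1920/7
  k=0: +1/(0!*0!*4!*1!*1!*1!) = 1/24
Σ = 1/24  ⇒  CG² = 1920/7*1/24² = 10/21
CG = +√(10/21) = +0.690066

+0.690066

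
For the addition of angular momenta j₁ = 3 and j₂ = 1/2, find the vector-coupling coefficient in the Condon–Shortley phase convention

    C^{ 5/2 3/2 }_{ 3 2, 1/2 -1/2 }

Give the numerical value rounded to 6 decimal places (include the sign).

triangle: 1!×5!×0!/7! = 120/5040
(j±m)!: 5!×1!×0!×1!×4!×1! = 2880
prefactor² = (2J+1)×Δ×N² = 2880/7
  k=0: +1/(0!×1!×1!×0!×4!×0!) = 1/24
Σ = 1/24  ⇒  CG² = 2880/7×1/24² = 5/7
CG = +√(5/7) = +0.845154

+0.845154  (= +√(5/7))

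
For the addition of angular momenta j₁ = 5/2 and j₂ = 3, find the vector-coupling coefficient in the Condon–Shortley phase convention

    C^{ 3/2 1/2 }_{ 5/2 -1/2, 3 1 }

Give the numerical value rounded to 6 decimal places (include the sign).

triangle: 4!*1!*2!/8! = 48/40320
(j±m)!: 2!*3!*4!*2!*2!*1! = 1152
prefactor² = (2J+1)*Δ*N² = 192/35
  k=2: +1/(2!*2!*1!*2!*0!*0!) = 1/8
  k=3: −1/(3!*1!*0!*1!*1!*1!) = -1/6
Σ = -1/24  ⇒  CG² = 192/35*(-1/24)² = 1/105
CG = −√(1/105) = -0.097590

−√(1/105) = -0.097590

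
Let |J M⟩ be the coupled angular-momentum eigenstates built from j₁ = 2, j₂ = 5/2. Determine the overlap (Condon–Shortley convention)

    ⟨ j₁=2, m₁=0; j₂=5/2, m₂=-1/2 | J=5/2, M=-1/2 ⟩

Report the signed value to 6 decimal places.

j₁+j₂−J=2  J+j₁−j₂=2  J−j₁+j₂=3  j₁+j₂+J+1=8
(j₁±m₁, j₂±m₂, J±M) = (2,2,2,3,2,3)
P² = 72/35
sum k=0..2:
  [0] +1/8 = 1/8
  [1] −1/2 = -1/2
  [2] +1/24 = 1/24
S = -1/3
C² = P²·S² = 8/35 ; C = -0.478091

-0.478091  (= −√(8/35))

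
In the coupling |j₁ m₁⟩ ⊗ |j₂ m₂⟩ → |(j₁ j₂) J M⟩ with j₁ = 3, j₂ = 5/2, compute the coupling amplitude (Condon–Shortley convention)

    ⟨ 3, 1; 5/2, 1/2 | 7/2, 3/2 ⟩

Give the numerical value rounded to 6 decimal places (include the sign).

−√(5/21) ≈ -0.487950

j₁+j₂−J=2  J+j₁−j₂=4  J−j₁+j₂=3  j₁+j₂+J+1=10
(j₁±m₁, j₂±m₂, J±M) = (4,2,3,2,5,2)
P² = 3072/35
sum k=0..2:
  [0] +1/48 = 1/48
  [1] −1/12 = -1/12
  [2] +1/96 = 1/96
S = -5/96
C² = P²·S² = 5/21 ; C = -0.487950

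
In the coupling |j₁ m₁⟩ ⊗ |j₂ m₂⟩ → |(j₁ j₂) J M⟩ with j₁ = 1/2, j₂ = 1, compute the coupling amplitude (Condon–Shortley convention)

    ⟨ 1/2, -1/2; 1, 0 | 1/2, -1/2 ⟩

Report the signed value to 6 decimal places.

triangle: 1!·0!·1!/3! = 1/6
(j±m)!: 0!·1!·1!·1!·0!·1! = 1
prefactor² = (2J+1)·Δ·N² = 1/3
  k=1: −1/(1!·0!·0!·0!·0!·1!) = -1
Σ = -1  ⇒  CG² = 1/3·(-1)² = 1/3
CG = −√(1/3) = -0.577350

-0.577350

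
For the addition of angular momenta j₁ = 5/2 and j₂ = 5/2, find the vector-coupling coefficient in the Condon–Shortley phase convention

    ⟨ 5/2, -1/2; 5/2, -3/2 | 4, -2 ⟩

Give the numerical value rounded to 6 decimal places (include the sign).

+√(5/28) ≈ +0.422577

j₁+j₂−J=1  J+j₁−j₂=4  J−j₁+j₂=4  j₁+j₂+J+1=10
(j₁±m₁, j₂±m₂, J±M) = (2,3,1,4,2,6)
P² = 20736/35
sum k=0..1:
  [0] +1/36 = 1/36
  [1] −1/96 = -1/96
S = 5/288
C² = P²·S² = 5/28 ; C = +0.422577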